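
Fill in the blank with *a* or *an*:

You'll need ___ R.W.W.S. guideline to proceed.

an

The indefinite article is chosen by the initial *sound* of the following word, not its spelling.
The initialism *R.W.W.S.* is read letter by letter; the first letter, R, is pronounced /ɑr/, which begins with a vowel sound.
So the article is *an*: You'll need an R.W.W.S. guideline to proceed.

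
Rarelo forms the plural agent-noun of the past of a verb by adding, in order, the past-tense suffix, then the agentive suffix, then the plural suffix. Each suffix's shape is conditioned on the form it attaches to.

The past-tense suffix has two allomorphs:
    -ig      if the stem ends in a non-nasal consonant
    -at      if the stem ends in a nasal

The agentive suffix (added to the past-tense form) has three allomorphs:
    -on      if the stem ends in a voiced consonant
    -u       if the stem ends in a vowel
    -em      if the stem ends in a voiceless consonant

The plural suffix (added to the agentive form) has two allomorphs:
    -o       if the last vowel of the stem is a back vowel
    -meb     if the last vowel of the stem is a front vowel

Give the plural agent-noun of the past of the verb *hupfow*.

Since the final consonant of *hupfow* is /w/ (non-nasal), it takes -ig, giving *hupfowig*.
The past-tense form *hupfowig*: final sound = /g/, a voiced consonant → -on → *hupfowigon*.
The agentive form *hupfowigon*: last vowel = /o/, a back vowel → -o → *hupfowigono*.

hupfowigono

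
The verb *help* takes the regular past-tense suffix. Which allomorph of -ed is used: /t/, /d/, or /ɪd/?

/t/

The stem *help* ends in a voiceless consonant other than /t/.
The -ed suffix is realized as /ɪd/ after /t, d/; as /t/ after other voiceless consonants; and as /d/ after other voiced sounds.
So -ed on *help* is pronounced /t/.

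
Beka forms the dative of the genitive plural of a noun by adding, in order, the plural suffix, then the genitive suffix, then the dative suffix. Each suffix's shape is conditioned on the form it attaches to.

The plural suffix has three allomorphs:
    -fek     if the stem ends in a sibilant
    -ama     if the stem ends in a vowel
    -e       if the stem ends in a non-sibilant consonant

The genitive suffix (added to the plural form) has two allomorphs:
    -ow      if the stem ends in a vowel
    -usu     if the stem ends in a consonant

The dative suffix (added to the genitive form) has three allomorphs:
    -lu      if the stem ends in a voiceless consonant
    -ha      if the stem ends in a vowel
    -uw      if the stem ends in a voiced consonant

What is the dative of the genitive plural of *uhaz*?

*uhaz*: final sound = /z/, a sibilant → -fek → *uhazfek*.
Since the final sound of the plural form *uhazfek* is /k/ (a consonant), it takes -usu, giving *uhazfekusu*.
The genitive form *uhazfekusu* — final sound /u/ (a vowel) → -ha → *uhazfekusuha*.

uhazfekusuha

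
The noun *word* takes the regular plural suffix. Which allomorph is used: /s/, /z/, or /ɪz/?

The stem *word* ends in a voiced non-sibilant sound.
The plural suffix surfaces as /ɪz/ after sibilants, /s/ after other voiceless consonants, and /z/ after other voiced sounds.
So the plural -s on *word* is pronounced /z/.

/z/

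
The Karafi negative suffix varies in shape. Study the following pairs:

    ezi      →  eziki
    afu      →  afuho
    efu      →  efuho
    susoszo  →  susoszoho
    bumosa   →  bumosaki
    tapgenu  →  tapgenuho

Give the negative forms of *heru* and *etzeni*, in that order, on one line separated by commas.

heruho, etzeniki

Looking at the last vowel of each stem: -ho when the last vowel of the stem is a rounded vowel (*afu*, *efu*, *susoszo*, *tapgenu*); -ki when the last vowel of the stem is an unrounded vowel (*ezi*, *bumosa*).
Since the last vowel of *heru* is /u/ (a rounded vowel), it takes -ho, giving *heruho*.
*etzeni*: last vowel = /i/, an unrounded vowel → -ki → *etzeniki*.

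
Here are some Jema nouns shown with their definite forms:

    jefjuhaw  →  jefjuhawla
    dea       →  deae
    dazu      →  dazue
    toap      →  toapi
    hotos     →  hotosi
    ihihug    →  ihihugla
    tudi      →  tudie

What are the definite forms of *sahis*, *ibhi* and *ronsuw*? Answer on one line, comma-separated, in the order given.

sahisi, ibhie, ronsuwla

The pattern is voicing of the final sound: -i when the stem ends in a voiceless consonant (*toap*, *hotos*); -la when the stem ends in a voiced consonant (*jefjuhaw*, *ihihug*); -e when the stem ends in a vowel (*dea*, *dazu*, *tudi*).
Since the final sound of *sahis* is /s/ (a voiceless consonant), it takes -i, giving *sahisi*.
*ibhi*: final sound = /i/, a vowel → -e → *ibhie*.
*ronsuw* — final sound /w/ (a voiced consonant) → -la → *ronsuwla*.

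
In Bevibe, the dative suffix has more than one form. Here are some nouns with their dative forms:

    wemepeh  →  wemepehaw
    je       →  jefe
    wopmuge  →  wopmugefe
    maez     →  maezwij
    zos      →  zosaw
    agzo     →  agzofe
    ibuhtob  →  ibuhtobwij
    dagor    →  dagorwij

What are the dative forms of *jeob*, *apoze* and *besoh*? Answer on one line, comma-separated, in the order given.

The pattern is voicing of the final sound: -aw when the stem ends in a voiceless consonant (*wemepeh*, *zos*); -wij when the stem ends in a voiced consonant (*maez*, *ibuhtob*, *dagor*); -fe when the stem ends in a vowel (*je*, *wopmuge*, *agzo*).
The final sound of *jeob* is /b/, which is a voiced consonant, so the suffix is -wij, giving *jeobwij*.
*apoze*: final sound = /e/, a vowel → -fe → *apozefe*.
*besoh* — final sound /h/ (a voiceless consonant) → -aw → *besohaw*.

jeobwij, apozefe, besohaw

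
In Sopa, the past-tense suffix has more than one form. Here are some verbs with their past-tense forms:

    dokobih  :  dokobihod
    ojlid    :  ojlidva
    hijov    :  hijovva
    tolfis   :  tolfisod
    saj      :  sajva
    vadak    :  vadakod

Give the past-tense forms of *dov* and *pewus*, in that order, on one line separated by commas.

dovva, pewusod

The alternation tracks the final consonant of the stem — -od when the stem ends in a voiceless consonant (*dokobih*, *tolfis*, *vadak*); -va when the stem ends in a voiced consonant (*ojlid*, *hijov*, *saj*).
The final consonant of *dov* is /v/, which is voiced, so the suffix is -va, giving *dovva*.
The final consonant of *pewus* is /s/, which is voiceless, so the suffix is -od, giving *pewusod*.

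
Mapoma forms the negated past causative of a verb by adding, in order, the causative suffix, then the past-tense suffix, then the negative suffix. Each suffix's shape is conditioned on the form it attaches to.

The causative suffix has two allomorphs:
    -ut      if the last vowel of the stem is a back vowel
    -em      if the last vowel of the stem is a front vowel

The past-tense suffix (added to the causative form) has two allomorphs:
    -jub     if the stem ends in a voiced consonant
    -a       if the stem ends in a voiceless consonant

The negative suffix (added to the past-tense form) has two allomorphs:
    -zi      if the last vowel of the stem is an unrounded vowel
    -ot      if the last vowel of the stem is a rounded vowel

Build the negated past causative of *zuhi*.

*zuhi* — last vowel /i/ (a front vowel) → -em → *zuhiem*.
The causative form *zuhiem*: final consonant = /m/, voiced → -jub → *zuhiemjub*.
The past-tense form *zuhiemjub* — last vowel /u/ (a rounded vowel) → -ot → *zuhiemjubot*.

zuhiemjubot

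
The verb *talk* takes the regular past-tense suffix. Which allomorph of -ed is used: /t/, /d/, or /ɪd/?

/t/

The stem *talk* ends in a voiceless consonant other than /t/.
The -ed suffix is realized as /ɪd/ after /t, d/; as /t/ after other voiceless consonants; and as /d/ after other voiced sounds.
So -ed on *talk* is pronounced /t/.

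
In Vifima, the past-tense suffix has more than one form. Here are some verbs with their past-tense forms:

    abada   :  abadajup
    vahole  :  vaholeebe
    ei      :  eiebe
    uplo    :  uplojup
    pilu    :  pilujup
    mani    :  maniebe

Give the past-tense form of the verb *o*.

The alternation tracks the last vowel of the stem — -ebe when the last vowel of the stem is a front vowel (*vahole*, *ei*, *mani*); -jup when the last vowel of the stem is a back vowel (*abada*, *uplo*, *pilu*).
*o* — last vowel /o/ (a back vowel) → -jup → *ojup*.

ojup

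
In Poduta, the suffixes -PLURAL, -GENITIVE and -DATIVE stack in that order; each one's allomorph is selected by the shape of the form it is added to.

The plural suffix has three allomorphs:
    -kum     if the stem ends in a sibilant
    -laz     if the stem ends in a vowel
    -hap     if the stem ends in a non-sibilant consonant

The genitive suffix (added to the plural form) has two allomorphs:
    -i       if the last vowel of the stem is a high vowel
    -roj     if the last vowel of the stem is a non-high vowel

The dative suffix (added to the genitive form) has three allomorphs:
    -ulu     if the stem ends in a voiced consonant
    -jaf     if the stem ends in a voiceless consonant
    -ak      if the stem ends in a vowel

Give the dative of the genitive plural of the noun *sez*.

sezkumiak

The final sound of *sez* is /z/, which is a sibilant, so the plural suffix is -kum, giving *sezkum*.
The plural form *sezkum*: last vowel = /u/, a high vowel → -i → *sezkumi*.
The final sound of the genitive form *sezkumi* is /i/, which is a vowel, so the dative suffix is -ak, giving *sezkumiak*.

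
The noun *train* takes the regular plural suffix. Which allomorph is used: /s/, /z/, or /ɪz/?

/z/

The stem *train* ends in a voiced non-sibilant sound.
The plural suffix surfaces as /ɪz/ after sibilants, /s/ after other voiceless consonants, and /z/ after other voiced sounds.
So the plural -s on *train* is pronounced /z/.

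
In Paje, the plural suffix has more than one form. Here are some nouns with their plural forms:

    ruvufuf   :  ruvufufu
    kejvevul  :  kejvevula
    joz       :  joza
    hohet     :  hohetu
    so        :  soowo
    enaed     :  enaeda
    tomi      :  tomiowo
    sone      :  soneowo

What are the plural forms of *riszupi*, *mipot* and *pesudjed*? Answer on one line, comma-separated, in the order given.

riszupiowo, mipotu, pesudjeda

The pattern is voicing of the final sound: -u when the stem ends in a voiceless consonant (*ruvufuf*, *hohet*); -a when the stem ends in a voiced consonant (*kejvevul*, *joz*, *enaed*); -owo when the stem ends in a vowel (*so*, *tomi*, *sone*).
Since the final sound of *riszupi* is /i/ (a vowel), it takes -owo, giving *riszupiowo*.
Since the final sound of *mipot* is /t/ (a voiceless consonant), it takes -u, giving *mipotu*.
*pesudjed*: final sound = /d/, a voiced consonant → -a → *pesudjeda*.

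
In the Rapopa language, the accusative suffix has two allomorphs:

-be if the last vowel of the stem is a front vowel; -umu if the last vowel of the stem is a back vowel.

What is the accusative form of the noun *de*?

Since the last vowel of *de* is /e/ (a front vowel), it takes -be, giving *debe*.

debe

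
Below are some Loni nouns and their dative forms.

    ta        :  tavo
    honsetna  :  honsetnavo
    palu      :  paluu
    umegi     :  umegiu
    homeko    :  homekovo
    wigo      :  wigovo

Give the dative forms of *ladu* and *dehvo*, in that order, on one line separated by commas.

The alternation tracks the last vowel of the stem — -u when the last vowel of the stem is a high vowel (*palu*, *umegi*); -vo when the last vowel of the stem is a non-high vowel (*ta*, *honsetna*, *homeko*, *wigo*).
*ladu* — last vowel /u/ (a high vowel) → -u → *laduu*.
*dehvo*: last vowel = /o/, a non-high vowel → -vo → *dehvovo*.

laduu, dehvovo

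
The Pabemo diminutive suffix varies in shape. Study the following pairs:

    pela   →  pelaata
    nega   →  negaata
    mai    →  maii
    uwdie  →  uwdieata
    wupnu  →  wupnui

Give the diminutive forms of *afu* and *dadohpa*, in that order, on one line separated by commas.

afui, dadohpaata

Looking at the last vowel of each stem: -i when the last vowel of the stem is a high vowel (*mai*, *wupnu*); -ata when the last vowel of the stem is a non-high vowel (*pela*, *nega*, *uwdie*).
The last vowel of *afu* is /u/, which is a high vowel, so the suffix is -i, giving *afui*.
*dadohpa* — last vowel /a/ (a non-high vowel) → -ata → *dadohpaata*.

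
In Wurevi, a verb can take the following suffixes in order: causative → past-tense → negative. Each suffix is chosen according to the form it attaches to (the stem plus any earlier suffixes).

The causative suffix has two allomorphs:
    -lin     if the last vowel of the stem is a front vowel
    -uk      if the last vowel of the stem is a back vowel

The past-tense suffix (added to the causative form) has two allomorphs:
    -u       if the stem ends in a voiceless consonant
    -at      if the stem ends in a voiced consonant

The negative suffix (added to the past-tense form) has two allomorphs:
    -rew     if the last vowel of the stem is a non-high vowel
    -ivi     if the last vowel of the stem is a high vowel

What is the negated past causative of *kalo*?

kaloukuivi

Since the last vowel of *kalo* is /o/ (a back vowel), it takes -uk, giving *kalouk*.
Since the final consonant of the causative form *kalouk* is /k/ (voiceless), it takes -u, giving *kalouku*.
The past-tense form *kalouku* — last vowel /u/ (a high vowel) → -ivi → *kaloukuivi*.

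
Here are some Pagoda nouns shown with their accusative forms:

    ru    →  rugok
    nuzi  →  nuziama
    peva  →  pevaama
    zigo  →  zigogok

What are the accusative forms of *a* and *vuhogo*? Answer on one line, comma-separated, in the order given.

The pattern is rounding harmony: -gok when the last vowel of the stem is a rounded vowel (*ru*, *zigo*); -ama when the last vowel of the stem is an unrounded vowel (*nuzi*, *peva*).
*a*: last vowel = /a/, an unrounded vowel → -ama → *aama*.
*vuhogo* — last vowel /o/ (a rounded vowel) → -gok → *vuhogogok*.

aama, vuhogogok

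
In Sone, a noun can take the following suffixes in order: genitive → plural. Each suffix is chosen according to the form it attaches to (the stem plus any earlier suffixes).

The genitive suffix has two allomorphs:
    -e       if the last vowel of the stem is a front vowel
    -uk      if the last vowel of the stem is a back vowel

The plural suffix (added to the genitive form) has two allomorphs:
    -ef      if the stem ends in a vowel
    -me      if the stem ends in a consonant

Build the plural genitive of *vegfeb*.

vegfebeef

*vegfeb*: last vowel = /e/, a front vowel → -e → *vegfebe*.
The final sound of the genitive form *vegfebe* is /e/, which is a vowel, so the plural suffix is -ef, giving *vegfebeef*.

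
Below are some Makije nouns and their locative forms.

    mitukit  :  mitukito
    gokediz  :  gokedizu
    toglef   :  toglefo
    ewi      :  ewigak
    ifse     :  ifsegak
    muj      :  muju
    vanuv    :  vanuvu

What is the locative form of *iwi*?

iwigak

Looking at the final sound of each stem: -o when the stem ends in a voiceless consonant (*mitukit*, *toglef*); -u when the stem ends in a voiced consonant (*gokediz*, *muj*, *vanuv*); -gak when the stem ends in a vowel (*ewi*, *ifse*).
*iwi*: final sound = /i/, a vowel → -gak → *iwigak*.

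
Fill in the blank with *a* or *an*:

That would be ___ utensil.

a

The indefinite article is chosen by the initial *sound* of the following word, not its spelling.
*utensil* begins with the sound /juː/ (u pronounced /juː/) — a consonant sound.
So the article is *a*: That would be a utensil.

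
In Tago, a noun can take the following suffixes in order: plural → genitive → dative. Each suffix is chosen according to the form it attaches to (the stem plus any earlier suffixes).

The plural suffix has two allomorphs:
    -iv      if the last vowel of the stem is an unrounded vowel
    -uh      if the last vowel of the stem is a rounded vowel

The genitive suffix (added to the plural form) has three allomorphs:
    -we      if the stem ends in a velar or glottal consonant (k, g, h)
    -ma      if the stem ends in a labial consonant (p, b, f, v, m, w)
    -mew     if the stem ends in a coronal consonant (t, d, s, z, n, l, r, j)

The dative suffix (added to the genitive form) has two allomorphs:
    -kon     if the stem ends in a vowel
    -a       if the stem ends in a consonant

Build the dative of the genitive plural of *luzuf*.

luzufuhwekon

*luzuf* — last vowel /u/ (a rounded vowel) → -uh → *luzufuh*.
Since the final consonant of the plural form *luzufuh* is /h/ (velar/glottal), it takes -we, giving *luzufuhwe*.
The genitive form *luzufuhwe* — final sound /e/ (a vowel) → -kon → *luzufuhwekon*.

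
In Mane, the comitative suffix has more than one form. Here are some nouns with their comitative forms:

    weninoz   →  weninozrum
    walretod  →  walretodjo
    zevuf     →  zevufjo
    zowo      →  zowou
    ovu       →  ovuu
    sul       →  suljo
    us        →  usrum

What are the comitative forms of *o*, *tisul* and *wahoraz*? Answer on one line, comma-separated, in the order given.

ou, tisuljo, wahorazrum

The pattern is sibilance of the final sound: -rum when the stem ends in a sibilant (*weninoz*, *us*); -jo when the stem ends in a non-sibilant consonant (*walretod*, *zevuf*, *sul*); -u when the stem ends in a vowel (*zowo*, *ovu*).
*o*: final sound = /o/, a vowel → -u → *ou*.
Since the final sound of *tisul* is /l/ (a non-sibilant consonant), it takes -jo, giving *tisuljo*.
*wahoraz* — final sound /z/ (a sibilant) → -rum → *wahorazrum*.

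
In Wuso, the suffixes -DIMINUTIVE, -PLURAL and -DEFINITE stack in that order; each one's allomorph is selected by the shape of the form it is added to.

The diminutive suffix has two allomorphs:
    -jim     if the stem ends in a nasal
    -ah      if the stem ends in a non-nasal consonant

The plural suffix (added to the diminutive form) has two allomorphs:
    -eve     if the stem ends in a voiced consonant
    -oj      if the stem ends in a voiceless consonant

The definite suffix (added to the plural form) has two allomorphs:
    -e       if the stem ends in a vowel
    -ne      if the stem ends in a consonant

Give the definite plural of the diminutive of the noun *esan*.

*esan* — final consonant /n/ (a nasal) → -jim → *esanjim*.
Since the final consonant of the diminutive form *esanjim* is /m/ (voiced), it takes -eve, giving *esanjimeve*.
The plural form *esanjimeve* — final sound /e/ (a vowel) → -e → *esanjimevee*.

esanjimevee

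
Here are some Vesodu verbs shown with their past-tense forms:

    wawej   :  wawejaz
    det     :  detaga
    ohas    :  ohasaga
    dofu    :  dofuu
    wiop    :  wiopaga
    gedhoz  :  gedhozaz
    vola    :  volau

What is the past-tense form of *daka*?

The suffix is conditioned by the final sound: -aga when the stem ends in a voiceless consonant (*det*, *ohas*, *wiop*); -az when the stem ends in a voiced consonant (*wawej*, *gedhoz*); -u when the stem ends in a vowel (*dofu*, *vola*).
*daka*: final sound = /a/, a vowel → -u → *dakau*.

dakau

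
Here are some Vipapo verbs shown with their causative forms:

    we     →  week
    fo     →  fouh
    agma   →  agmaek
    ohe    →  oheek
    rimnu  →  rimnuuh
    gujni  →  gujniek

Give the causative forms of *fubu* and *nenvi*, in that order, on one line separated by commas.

fubuuh, nenviek

Looking at the last vowel of each stem: -uh when the last vowel of the stem is a rounded vowel (*fo*, *rimnu*); -ek when the last vowel of the stem is an unrounded vowel (*we*, *agma*, *ohe*, *gujni*).
*fubu* — last vowel /u/ (a rounded vowel) → -uh → *fubuuh*.
*nenvi* — last vowel /i/ (an unrounded vowel) → -ek → *nenviek*.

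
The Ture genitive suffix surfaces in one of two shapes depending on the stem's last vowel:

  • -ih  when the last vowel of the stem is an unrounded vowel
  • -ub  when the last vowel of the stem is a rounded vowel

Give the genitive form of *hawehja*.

*hawehja*: last vowel = /a/, an unrounded vowel → -ih → *hawehjaih*.

hawehjaih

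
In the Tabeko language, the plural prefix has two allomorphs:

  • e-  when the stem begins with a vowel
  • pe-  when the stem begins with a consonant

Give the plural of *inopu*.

einopu

The first sound of *inopu* is /i/, which is a vowel, so the prefix is e-, giving *einopu*.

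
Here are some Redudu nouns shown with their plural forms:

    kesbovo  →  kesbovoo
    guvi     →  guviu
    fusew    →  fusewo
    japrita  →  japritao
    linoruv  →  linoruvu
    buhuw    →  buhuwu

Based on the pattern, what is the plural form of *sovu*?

sovuu

Looking at the last vowel of each stem: -u when the last vowel of the stem is a high vowel (*guvi*, *linoruv*, *buhuw*); -o when the last vowel of the stem is a non-high vowel (*kesbovo*, *fusew*, *japrita*).
Since the last vowel of *sovu* is /u/ (a high vowel), it takes -u, giving *sovuu*.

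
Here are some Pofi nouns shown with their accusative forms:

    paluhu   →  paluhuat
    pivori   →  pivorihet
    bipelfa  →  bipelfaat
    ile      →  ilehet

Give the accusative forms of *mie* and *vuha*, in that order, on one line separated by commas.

The pattern is front/back vowel harmony: -het when the last vowel of the stem is a front vowel (*pivori*, *ile*); -at when the last vowel of the stem is a back vowel (*paluhu*, *bipelfa*).
*mie* — last vowel /e/ (a front vowel) → -het → *miehet*.
*vuha* — last vowel /a/ (a back vowel) → -at → *vuhaat*.

miehet, vuhaat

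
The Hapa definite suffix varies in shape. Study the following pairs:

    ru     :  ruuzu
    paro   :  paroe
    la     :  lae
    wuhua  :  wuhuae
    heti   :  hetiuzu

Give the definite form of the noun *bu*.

buuzu

The suffix is conditioned by the last vowel: -uzu when the last vowel of the stem is a high vowel (*ru*, *heti*); -e when the last vowel of the stem is a non-high vowel (*paro*, *la*, *wuhua*).
Since the last vowel of *bu* is /u/ (a high vowel), it takes -uzu, giving *buuzu*.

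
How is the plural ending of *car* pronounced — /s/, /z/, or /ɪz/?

The stem *car* ends in a voiced non-sibilant sound.
The plural suffix surfaces as /ɪz/ after sibilants, /s/ after other voiceless consonants, and /z/ after other voiced sounds.
So the plural -s on *car* is pronounced /z/.

/z/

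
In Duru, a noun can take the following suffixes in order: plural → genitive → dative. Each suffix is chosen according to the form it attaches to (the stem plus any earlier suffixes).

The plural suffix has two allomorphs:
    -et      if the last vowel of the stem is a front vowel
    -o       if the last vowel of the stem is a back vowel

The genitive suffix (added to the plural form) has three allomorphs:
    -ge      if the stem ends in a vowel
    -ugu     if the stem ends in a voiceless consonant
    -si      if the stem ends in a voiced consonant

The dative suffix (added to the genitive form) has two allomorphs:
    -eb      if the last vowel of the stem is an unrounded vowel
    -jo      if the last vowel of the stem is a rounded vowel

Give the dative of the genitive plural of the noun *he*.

Since the last vowel of *he* is /e/ (a front vowel), it takes -et, giving *heet*.
Since the final sound of the plural form *heet* is /t/ (a voiceless consonant), it takes -ugu, giving *heetugu*.
The last vowel of the genitive form *heetugu* is /u/, which is a rounded vowel, so the dative suffix is -jo, giving *heetugujo*.

heetugujo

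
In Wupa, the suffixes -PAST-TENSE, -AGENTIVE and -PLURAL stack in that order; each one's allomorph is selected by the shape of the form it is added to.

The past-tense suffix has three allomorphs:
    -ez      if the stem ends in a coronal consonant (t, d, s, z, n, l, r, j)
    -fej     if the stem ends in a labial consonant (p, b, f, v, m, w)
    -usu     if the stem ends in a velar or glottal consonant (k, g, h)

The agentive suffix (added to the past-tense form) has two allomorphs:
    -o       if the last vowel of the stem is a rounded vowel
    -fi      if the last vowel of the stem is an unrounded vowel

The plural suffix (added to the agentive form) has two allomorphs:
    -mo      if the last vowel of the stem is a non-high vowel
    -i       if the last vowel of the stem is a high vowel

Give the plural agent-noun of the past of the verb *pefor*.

*pefor*: final consonant = /r/, coronal → -ez → *peforez*.
The past-tense form *peforez*: last vowel = /e/, an unrounded vowel → -fi → *peforezfi*.
The last vowel of the agentive form *peforezfi* is /i/, which is a high vowel, so the plural suffix is -i, giving *peforezfii*.

peforezfii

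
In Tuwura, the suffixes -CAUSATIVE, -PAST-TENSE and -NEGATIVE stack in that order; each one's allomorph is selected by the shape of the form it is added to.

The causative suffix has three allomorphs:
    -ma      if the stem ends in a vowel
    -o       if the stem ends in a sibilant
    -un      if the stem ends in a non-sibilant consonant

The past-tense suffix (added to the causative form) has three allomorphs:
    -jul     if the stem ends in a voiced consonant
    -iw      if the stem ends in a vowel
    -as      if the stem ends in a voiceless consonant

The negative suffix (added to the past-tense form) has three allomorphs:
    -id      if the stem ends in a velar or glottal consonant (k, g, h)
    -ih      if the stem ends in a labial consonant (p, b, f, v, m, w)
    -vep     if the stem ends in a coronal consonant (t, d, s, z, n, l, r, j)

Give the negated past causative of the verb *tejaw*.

tejawunjulvep

Since the final sound of *tejaw* is /w/ (a non-sibilant consonant), it takes -un, giving *tejawun*.
The causative form *tejawun*: final sound = /n/, a voiced consonant → -jul → *tejawunjul*.
Since the final consonant of the past-tense form *tejawunjul* is /l/ (coronal), it takes -vep, giving *tejawunjulvep*.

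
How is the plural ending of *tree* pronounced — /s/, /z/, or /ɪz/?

/z/

The stem *tree* ends in a voiced non-sibilant sound.
The plural suffix surfaces as /ɪz/ after sibilants, /s/ after other voiceless consonants, and /z/ after other voiced sounds.
So the plural -s on *tree* is pronounced /z/.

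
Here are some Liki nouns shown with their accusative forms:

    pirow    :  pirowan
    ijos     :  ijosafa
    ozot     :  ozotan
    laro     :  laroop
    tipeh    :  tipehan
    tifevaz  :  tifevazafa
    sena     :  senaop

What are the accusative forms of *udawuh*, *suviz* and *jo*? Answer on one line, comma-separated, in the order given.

udawuhan, suvizafa, joop

The alternation tracks the final sound of the stem — -afa when the stem ends in a sibilant (*ijos*, *tifevaz*); -an when the stem ends in a non-sibilant consonant (*pirow*, *ozot*, *tipeh*); -op when the stem ends in a vowel (*laro*, *sena*).
Since the final sound of *udawuh* is /h/ (a non-sibilant consonant), it takes -an, giving *udawuhan*.
*suviz* — final sound /z/ (a sibilant) → -afa → *suvizafa*.
The final sound of *jo* is /o/, which is a vowel, so the suffix is -op, giving *joop*.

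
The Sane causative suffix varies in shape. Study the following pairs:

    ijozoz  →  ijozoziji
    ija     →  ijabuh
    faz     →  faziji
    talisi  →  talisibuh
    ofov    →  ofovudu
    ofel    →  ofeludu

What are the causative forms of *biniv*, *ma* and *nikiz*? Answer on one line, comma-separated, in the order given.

The suffix is conditioned by the final sound: -iji when the stem ends in a sibilant (*ijozoz*, *faz*); -udu when the stem ends in a non-sibilant consonant (*ofov*, *ofel*); -buh when the stem ends in a vowel (*ija*, *talisi*).
*biniv*: final sound = /v/, a non-sibilant consonant → -udu → *binivudu*.
*ma*: final sound = /a/, a vowel → -buh → *mabuh*.
Since the final sound of *nikiz* is /z/ (a sibilant), it takes -iji, giving *nikiziji*.

binivudu, mabuh, nikiziji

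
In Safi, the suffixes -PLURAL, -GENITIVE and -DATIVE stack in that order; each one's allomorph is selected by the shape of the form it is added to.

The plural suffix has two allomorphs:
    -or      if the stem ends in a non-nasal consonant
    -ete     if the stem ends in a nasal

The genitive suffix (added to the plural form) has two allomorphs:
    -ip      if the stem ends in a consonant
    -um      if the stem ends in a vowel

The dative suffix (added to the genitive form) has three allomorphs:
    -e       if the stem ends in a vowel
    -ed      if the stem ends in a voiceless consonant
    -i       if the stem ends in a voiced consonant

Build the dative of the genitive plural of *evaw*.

evaworiped

*evaw* — final consonant /w/ (non-nasal) → -or → *evawor*.
The plural form *evawor*: final sound = /r/, a consonant → -ip → *evaworip*.
Since the final sound of the genitive form *evaworip* is /p/ (a voiceless consonant), it takes -ed, giving *evaworiped*.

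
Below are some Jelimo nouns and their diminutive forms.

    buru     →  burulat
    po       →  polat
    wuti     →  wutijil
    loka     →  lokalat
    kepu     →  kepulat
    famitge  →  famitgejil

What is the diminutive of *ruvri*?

ruvrijil

Looking at the last vowel of each stem: -jil when the last vowel of the stem is a front vowel (*wuti*, *famitge*); -lat when the last vowel of the stem is a back vowel (*buru*, *po*, *loka*, *kepu*).
Since the last vowel of *ruvri* is /i/ (a front vowel), it takes -jil, giving *ruvrijil*.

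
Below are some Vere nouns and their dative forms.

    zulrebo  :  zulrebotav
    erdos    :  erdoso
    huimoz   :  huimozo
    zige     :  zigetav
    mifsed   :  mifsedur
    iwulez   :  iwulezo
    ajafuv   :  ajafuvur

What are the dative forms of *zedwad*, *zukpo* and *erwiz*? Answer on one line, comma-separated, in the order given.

The pattern is sibilance of the final sound: -o when the stem ends in a sibilant (*erdos*, *huimoz*, *iwulez*); -ur when the stem ends in a non-sibilant consonant (*mifsed*, *ajafuv*); -tav when the stem ends in a vowel (*zulrebo*, *zige*).
*zedwad*: final sound = /d/, a non-sibilant consonant → -ur → *zedwadur*.
Since the final sound of *zukpo* is /o/ (a vowel), it takes -tav, giving *zukpotav*.
The final sound of *erwiz* is /z/, which is a sibilant, so the suffix is -o, giving *erwizo*.

zedwadur, zukpotav, erwizo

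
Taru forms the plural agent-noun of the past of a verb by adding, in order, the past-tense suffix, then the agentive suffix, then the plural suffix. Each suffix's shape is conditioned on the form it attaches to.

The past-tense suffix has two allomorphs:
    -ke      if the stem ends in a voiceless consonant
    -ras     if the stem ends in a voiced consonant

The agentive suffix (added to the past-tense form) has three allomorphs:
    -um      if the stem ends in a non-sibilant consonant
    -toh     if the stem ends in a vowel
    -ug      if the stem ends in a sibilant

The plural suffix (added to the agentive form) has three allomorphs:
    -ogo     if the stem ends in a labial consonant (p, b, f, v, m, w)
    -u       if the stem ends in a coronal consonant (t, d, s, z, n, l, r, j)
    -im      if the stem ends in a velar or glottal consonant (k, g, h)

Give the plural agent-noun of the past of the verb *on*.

onrasugim

*on*: final consonant = /n/, voiced → -ras → *onras*.
The past-tense form *onras* — final sound /s/ (a sibilant) → -ug → *onrasug*.
Since the final consonant of the agentive form *onrasug* is /g/ (velar/glottal), it takes -im, giving *onrasugim*.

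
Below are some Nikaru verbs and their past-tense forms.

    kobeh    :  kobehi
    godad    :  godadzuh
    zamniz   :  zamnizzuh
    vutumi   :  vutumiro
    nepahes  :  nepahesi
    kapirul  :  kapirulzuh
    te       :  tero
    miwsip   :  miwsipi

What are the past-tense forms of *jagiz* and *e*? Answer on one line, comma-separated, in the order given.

Looking at the final sound of each stem: -i when the stem ends in a voiceless consonant (*kobeh*, *nepahes*, *miwsip*); -zuh when the stem ends in a voiced consonant (*godad*, *zamniz*, *kapirul*); -ro when the stem ends in a vowel (*vutumi*, *te*).
Since the final sound of *jagiz* is /z/ (a voiced consonant), it takes -zuh, giving *jagizzuh*.
*e* — final sound /e/ (a vowel) → -ro → *ero*.

jagizzuh, ero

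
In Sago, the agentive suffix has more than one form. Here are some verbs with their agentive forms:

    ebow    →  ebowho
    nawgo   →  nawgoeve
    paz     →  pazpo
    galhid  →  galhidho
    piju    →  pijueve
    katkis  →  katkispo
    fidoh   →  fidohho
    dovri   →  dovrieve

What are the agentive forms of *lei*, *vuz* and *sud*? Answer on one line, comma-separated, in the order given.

The pattern is sibilance of the final sound: -po when the stem ends in a sibilant (*paz*, *katkis*); -ho when the stem ends in a non-sibilant consonant (*ebow*, *galhid*, *fidoh*); -eve when the stem ends in a vowel (*nawgo*, *piju*, *dovri*).
The final sound of *lei* is /i/, which is a vowel, so the suffix is -eve, giving *leieve*.
The final sound of *vuz* is /z/, which is a sibilant, so the suffix is -po, giving *vuzpo*.
*sud* — final sound /d/ (a non-sibilant consonant) → -ho → *sudho*.

leieve, vuzpo, sudho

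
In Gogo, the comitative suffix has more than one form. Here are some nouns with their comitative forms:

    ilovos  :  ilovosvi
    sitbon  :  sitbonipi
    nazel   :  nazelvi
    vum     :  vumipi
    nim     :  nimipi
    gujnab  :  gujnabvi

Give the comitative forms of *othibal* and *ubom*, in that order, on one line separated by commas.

Looking at the final consonant of each stem: -ipi when the stem ends in a nasal (*sitbon*, *vum*, *nim*); -vi when the stem ends in a non-nasal consonant (*ilovos*, *nazel*, *gujnab*).
Since the final consonant of *othibal* is /l/ (non-nasal), it takes -vi, giving *othibalvi*.
*ubom*: final consonant = /m/, a nasal → -ipi → *ubomipi*.

othibalvi, ubomipi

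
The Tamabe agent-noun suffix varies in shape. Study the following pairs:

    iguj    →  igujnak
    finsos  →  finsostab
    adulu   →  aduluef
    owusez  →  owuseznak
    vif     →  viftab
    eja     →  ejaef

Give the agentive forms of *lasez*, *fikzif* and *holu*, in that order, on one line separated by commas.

Looking at the final sound of each stem: -tab when the stem ends in a voiceless consonant (*finsos*, *vif*); -nak when the stem ends in a voiced consonant (*iguj*, *owusez*); -ef when the stem ends in a vowel (*adulu*, *eja*).
The final sound of *lasez* is /z/, which is a voiced consonant, so the suffix is -nak, giving *laseznak*.
*fikzif*: final sound = /f/, a voiceless consonant → -tab → *fikziftab*.
The final sound of *holu* is /u/, which is a vowel, so the suffix is -ef, giving *holuef*.

laseznak, fikziftab, holuef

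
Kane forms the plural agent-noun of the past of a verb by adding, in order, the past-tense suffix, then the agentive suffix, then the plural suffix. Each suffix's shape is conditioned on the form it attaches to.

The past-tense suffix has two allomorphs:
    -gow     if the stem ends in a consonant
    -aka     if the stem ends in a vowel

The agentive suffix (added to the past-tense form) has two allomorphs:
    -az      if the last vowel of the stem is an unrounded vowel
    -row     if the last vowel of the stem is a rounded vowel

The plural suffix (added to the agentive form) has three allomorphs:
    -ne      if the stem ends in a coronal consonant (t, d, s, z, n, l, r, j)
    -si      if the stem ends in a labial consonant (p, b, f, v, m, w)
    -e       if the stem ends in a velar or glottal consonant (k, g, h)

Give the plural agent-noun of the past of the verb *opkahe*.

opkaheakaazne

The final sound of *opkahe* is /e/, which is a vowel, so the past-tense suffix is -aka, giving *opkaheaka*.
The past-tense form *opkaheaka* — last vowel /a/ (an unrounded vowel) → -az → *opkaheakaaz*.
The agentive form *opkaheakaaz* — final consonant /z/ (coronal) → -ne → *opkaheakaazne*.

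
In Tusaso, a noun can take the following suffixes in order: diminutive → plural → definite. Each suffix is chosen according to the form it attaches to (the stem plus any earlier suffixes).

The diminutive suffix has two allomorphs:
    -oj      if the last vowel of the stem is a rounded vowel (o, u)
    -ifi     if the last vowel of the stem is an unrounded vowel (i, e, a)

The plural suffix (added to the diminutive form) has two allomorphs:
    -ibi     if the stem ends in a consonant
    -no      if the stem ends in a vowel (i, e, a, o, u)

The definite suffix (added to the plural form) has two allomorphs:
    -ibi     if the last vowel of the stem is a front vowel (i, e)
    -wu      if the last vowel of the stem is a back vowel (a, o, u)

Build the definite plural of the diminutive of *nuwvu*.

*nuwvu* — last vowel /u/ (a rounded vowel) → -oj → *nuwvuoj*.
The diminutive form *nuwvuoj*: final sound = /j/, a consonant → -ibi → *nuwvuojibi*.
The plural form *nuwvuojibi* — last vowel /i/ (a front vowel) → -ibi → *nuwvuojibiibi*.

nuwvuojibiibi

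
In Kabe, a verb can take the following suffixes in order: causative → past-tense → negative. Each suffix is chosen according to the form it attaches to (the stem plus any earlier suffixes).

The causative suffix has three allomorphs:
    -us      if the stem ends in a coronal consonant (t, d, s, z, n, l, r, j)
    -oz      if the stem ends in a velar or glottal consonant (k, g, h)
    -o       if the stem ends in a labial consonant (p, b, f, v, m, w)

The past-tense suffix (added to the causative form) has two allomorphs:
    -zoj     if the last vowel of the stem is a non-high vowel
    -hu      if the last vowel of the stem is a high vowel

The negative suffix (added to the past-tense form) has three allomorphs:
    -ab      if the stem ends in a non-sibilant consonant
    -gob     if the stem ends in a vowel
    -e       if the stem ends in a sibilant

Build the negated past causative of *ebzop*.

*ebzop*: final consonant = /p/, labial → -o → *ebzopo*.
Since the last vowel of the causative form *ebzopo* is /o/ (a non-high vowel), it takes -zoj, giving *ebzopozoj*.
The past-tense form *ebzopozoj*: final sound = /j/, a non-sibilant consonant → -ab → *ebzopozojab*.

ebzopozojab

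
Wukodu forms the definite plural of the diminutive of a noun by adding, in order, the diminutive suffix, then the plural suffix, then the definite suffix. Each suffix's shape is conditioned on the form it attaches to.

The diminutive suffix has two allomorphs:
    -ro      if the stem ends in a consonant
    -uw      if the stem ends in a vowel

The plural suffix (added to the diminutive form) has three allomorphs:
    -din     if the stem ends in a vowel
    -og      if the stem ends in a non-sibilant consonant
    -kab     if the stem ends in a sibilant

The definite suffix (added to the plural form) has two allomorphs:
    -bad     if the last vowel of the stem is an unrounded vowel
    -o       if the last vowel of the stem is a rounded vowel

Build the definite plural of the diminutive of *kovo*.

kovouwogo

*kovo*: final sound = /o/, a vowel → -uw → *kovouw*.
The final sound of the diminutive form *kovouw* is /w/, which is a non-sibilant consonant, so the plural suffix is -og, giving *kovouwog*.
The plural form *kovouwog* — last vowel /o/ (a rounded vowel) → -o → *kovouwogo*.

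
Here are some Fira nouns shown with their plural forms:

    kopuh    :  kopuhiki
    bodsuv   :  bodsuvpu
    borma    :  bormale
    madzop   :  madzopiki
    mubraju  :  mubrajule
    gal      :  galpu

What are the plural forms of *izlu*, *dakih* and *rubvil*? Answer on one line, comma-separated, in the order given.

izlule, dakihiki, rubvilpu

The pattern is voicing of the final sound: -iki when the stem ends in a voiceless consonant (*kopuh*, *madzop*); -pu when the stem ends in a voiced consonant (*bodsuv*, *gal*); -le when the stem ends in a vowel (*borma*, *mubraju*).
Since the final sound of *izlu* is /u/ (a vowel), it takes -le, giving *izlule*.
*dakih* — final sound /h/ (a voiceless consonant) → -iki → *dakihiki*.
The final sound of *rubvil* is /l/, which is a voiced consonant, so the suffix is -pu, giving *rubvilpu*.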